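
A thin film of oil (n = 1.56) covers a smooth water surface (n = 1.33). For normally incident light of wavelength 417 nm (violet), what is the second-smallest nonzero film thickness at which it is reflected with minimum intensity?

267 nm

Ray reflecting at the top interface goes from n = 1.0 toward n = 1.56: a half-wave phase shift.
At the lower boundary (n = 1.56 to n = 1.33) the reflected ray undergoes no phase shift.
Exactly one π shift → a net half-wave offset.
With one net inversion, destructive interference in reflection requires 2 n t = m λ.
The second-smallest nonzero thickness corresponds to m = 2: t = m λ / (2 n) = 2.00 × 417 / (2 × 1.56) = 267 nm.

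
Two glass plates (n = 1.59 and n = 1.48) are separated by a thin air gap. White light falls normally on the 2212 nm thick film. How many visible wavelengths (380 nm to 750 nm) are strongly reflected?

6

Top surface (1.59 → 1.0): reflection off a lower-index medium gives no phase shift.
Bottom surface (1.0 → 1.48): reflection off a higher-index medium gives a half-wave phase shift.
The two reflections differ by half a wavelength.
For bright reflection here: 2 n t = (m + ½) λ.
λ = 2 n t / (m + ½) = 4424 / (m + ½) nm.
m=5: 804 nm (IR); m=6: 681 nm (visible); m=7: 590 nm (visible); m=8: 520 nm (visible); m=9: 466 nm (visible); m=10: 421 nm (visible); m=11: 385 nm (visible); m=12: 354 nm (UV).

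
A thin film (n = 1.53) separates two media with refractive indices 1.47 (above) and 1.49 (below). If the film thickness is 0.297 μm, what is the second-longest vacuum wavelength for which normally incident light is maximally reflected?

Top surface (1.47 → 1.53): reflection off a higher-index medium gives a half-wave phase shift.
Bottom surface (1.53 → 1.49): reflection off a lower-index medium gives no phase shift.
Exactly one π shift → a net half-wave offset.
For strong reflection here: 2 n t = (m + ½) λ.
λ = 2 n t / (m + ½). The second-longest wavelength is m = 1: λ = 2 × 1.53 × 297 / 1.50 = 606 nm.

606 nm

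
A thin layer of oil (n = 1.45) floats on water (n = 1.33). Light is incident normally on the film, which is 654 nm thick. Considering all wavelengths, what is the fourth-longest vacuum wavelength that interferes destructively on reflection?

474 nm

Ray reflecting at the top interface goes from n = 1.0 toward n = 1.45: a half-wave phase shift.
Ray reflecting at the bottom interface goes from n = 1.45 toward n = 1.33: no phase shift.
The two reflections differ by half a wavelength.
With one net inversion, destructive interference in reflection requires 2 n t = m λ.
λ = 2 n t / m. The fourth-longest wavelength is m = 4: λ = 2 × 1.45 × 654 / 4.00 = 474 nm.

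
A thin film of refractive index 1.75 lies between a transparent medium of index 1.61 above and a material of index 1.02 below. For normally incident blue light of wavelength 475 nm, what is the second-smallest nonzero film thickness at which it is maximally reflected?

At the upper boundary (n = 1.61 to n = 1.75) the reflected ray undergoes a half-wave phase shift.
At the lower boundary (n = 1.75 to n = 1.02) the reflected ray undergoes no phase shift.
The two reflections differ by half a wavelength.
For strong reflection here: 2 n t = (m + ½) λ.
The second-smallest nonzero thickness corresponds to m = 1: t = (m + ½) λ / (2 n) = 1.50 × 475 / (2 × 1.75) = 204 nm.

204 nm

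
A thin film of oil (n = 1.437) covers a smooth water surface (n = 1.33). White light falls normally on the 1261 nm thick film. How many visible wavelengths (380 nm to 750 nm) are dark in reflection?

5

At the upper boundary (n = 1.0 to n = 1.437) the reflected ray undergoes a half-wave phase shift.
At the lower boundary (n = 1.437 to n = 1.33) the reflected ray undergoes no phase shift.
Net: one phase inversion between the two reflected rays.
For dark reflection here: 2 n t = m λ.
λ = 2 n t / m = 3624 / m nm.
m=4: 906 nm (IR); m=5: 725 nm (visible); m=6: 604 nm (visible); m=7: 518 nm (visible); m=8: 453 nm (visible); m=9: 403 nm (visible); m=10: 362 nm (UV).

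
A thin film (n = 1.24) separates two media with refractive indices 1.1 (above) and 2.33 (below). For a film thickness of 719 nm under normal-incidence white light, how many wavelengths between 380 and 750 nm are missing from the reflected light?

Top surface (1.1 → 1.24): reflection off a higher-index medium gives a half-wave phase shift.
Ray reflecting at the bottom interface goes from n = 1.24 toward n = 2.33: a half-wave phase shift.
Net: no relative phase inversion (both shifts match).
For minimum reflection here: 2 n t = (m + ½) λ.
λ = 2 n t / (m + ½) = 1783 / (m + ½) nm.
m=1: 1189 nm (IR); m=2: 713 nm (visible); m=3: 509 nm (visible); m=4: 396 nm (visible); m=5: 324 nm (UV).

3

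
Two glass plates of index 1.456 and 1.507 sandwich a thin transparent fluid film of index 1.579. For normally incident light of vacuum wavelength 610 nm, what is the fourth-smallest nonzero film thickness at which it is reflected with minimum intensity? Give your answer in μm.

0.773 μm

Top surface (1.456 → 1.579): reflection off a higher-index medium gives a half-wave phase shift.
At the lower boundary (n = 1.579 to n = 1.507) the reflected ray undergoes no phase shift.
The two reflections differ by half a wavelength.
For weak reflection here: 2 n t = m λ.
The fourth-smallest nonzero thickness corresponds to m = 4: t = m λ / (2 n) = 4.00 × 610 / (2 × 1.579) = 773 nm.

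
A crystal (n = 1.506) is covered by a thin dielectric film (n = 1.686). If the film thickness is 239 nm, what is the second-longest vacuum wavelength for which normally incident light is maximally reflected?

537 nm

At the upper boundary (n = 1.0 to n = 1.686) the reflected ray undergoes a half-wave phase shift.
At the lower boundary (n = 1.686 to n = 1.506) the reflected ray undergoes no phase shift.
Exactly one π shift → a net half-wave offset.
For strong reflection here: 2 n t = (m + ½) λ.
λ = 2 n t / (m + ½). The second-longest wavelength is m = 1: λ = 2 × 1.686 × 239 / 1.50 = 537 nm.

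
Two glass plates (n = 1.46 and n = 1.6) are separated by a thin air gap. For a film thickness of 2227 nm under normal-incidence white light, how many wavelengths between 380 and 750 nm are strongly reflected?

6

Ray reflecting at the top interface goes from n = 1.46 toward n = 1.0: no phase shift.
Ray reflecting at the bottom interface goes from n = 1.0 toward n = 1.6: a half-wave phase shift.
Net: one phase inversion between the two reflected rays.
So the condition for constructive reflection is 2 n t = (m + ½) λ.
λ = 2 n t / (m + ½) = 4454 / (m + ½) nm.
m=5: 810 nm (IR); m=6: 685 nm (visible); m=7: 594 nm (visible); m=8: 524 nm (visible); m=9: 469 nm (visible); m=10: 424 nm (visible); m=11: 387 nm (visible); m=12: 356 nm (UV).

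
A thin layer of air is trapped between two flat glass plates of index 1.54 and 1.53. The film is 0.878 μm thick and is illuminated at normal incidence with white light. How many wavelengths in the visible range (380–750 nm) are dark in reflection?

Ray reflecting at the top interface goes from n = 1.54 toward n = 1.0: no phase shift.
At the lower boundary (n = 1.0 to n = 1.53) the reflected ray undergoes a half-wave phase shift.
Exactly one π shift → a net half-wave offset.
So the condition for destructive reflection is 2 n t = m λ.
λ = 2 n t / m = 1756 / m nm.
m=2: 878 nm (IR); m=3: 585 nm (visible); m=4: 439 nm (visible); m=5: 351 nm (UV).

2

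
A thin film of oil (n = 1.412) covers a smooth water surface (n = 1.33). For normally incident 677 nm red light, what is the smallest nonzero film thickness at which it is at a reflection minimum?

240 nm

At the upper boundary (n = 1.0 to n = 1.412) the reflected ray undergoes a half-wave phase shift.
At the lower boundary (n = 1.412 to n = 1.33) the reflected ray undergoes no phase shift.
Exactly one π shift → a net half-wave offset.
With one net inversion, destructive interference in reflection requires 2 n t = m λ.
The smallest nonzero thickness corresponds to m = 1: t = m λ / (2 n) = 1.00 × 677 / (2 × 1.412) = 240 nm.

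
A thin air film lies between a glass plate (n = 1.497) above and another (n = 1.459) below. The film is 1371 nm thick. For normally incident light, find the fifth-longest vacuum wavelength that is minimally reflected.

548 nm

Top surface (1.497 → 1.0): reflection off a lower-index medium gives no phase shift.
Ray reflecting at the bottom interface goes from n = 1.0 toward n = 1.459: a half-wave phase shift.
Net: one phase inversion between the two reflected rays.
For minimum reflection here: 2 n t = m λ.
λ = 2 n t / m. The fifth-longest wavelength is m = 5: λ = 2 × 1.0 × 1371 / 5.00 = 548 nm.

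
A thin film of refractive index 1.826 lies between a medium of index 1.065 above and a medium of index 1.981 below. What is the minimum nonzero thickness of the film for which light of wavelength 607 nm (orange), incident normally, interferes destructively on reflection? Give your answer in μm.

At the upper boundary (n = 1.065 to n = 1.826) the reflected ray undergoes a half-wave phase shift.
Bottom surface (1.826 → 1.981): reflection off a higher-index medium gives a half-wave phase shift.
Net: no relative phase inversion (both shifts match).
With no net inversion, destructive interference in reflection requires 2 n t = (m + ½) λ.
Minimum at m = 0: t = λ / (4 n) = 607 / (4 × 1.826) = 83.1 nm.

0.0831 μm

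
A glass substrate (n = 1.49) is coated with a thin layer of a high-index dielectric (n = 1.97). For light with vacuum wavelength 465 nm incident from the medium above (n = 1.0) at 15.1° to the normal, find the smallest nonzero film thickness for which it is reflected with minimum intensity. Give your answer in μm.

0.119 μm

Ray reflecting at the top interface goes from n = 1.0 toward n = 1.97: a half-wave phase shift.
Bottom surface (1.97 → 1.49): reflection off a lower-index medium gives no phase shift.
The two reflections differ by half a wavelength.
For dark reflection here: 2 n t cos θ_r = m λ.
Snell's law: 1.0 sin 15.1° = 1.97 sin θ_r → sin θ_r = 0.132, cos θ_r = 0.991.
Minimum nonzero at m = 1: t = λ / (2 n cos θ_r) = 465 / (2 × 1.97 × 0.991) = 119 nm.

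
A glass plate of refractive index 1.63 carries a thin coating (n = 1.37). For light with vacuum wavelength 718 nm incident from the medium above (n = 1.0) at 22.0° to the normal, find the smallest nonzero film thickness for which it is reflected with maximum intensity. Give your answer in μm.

At the upper boundary (n = 1.0 to n = 1.37) the reflected ray undergoes a half-wave phase shift.
At the lower boundary (n = 1.37 to n = 1.63) the reflected ray undergoes a half-wave phase shift.
Zero or two π shifts → no net half-wave offset.
With no net inversion, constructive interference in reflection requires 2 n t cos θ_r = m λ.
Snell's law: 1.0 sin 22.0° = 1.37 sin θ_r → sin θ_r = 0.273, cos θ_r = 0.962.
Minimum nonzero at m = 1: t = λ / (2 n cos θ_r) = 718 / (2 × 1.37 × 0.962) = 272 nm.

0.272 μm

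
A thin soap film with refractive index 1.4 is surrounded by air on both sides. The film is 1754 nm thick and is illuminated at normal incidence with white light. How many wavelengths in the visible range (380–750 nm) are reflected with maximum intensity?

6

Ray reflecting at the top interface goes from n = 1.0 toward n = 1.4: a half-wave phase shift.
Bottom surface (1.4 → 1.0): reflection off a lower-index medium gives no phase shift.
The two reflections differ by half a wavelength.
For maximum reflection here: 2 n t = (m + ½) λ.
λ = 2 n t / (m + ½) = 4911 / (m + ½) nm.
m=6: 756 nm (IR); m=7: 655 nm (visible); m=8: 578 nm (visible); m=9: 517 nm (visible); m=10: 468 nm (visible); m=11: 427 nm (visible); m=12: 393 nm (visible); m=13: 364 nm (UV).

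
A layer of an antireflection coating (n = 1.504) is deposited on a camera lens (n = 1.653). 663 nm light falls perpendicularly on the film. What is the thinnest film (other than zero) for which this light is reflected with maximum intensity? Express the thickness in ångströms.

2204 Å

Ray reflecting at the top interface goes from n = 1.0 toward n = 1.504: a half-wave phase shift.
Ray reflecting at the bottom interface goes from n = 1.504 toward n = 1.653: a half-wave phase shift.
Net: no relative phase inversion (both shifts match).
With no net inversion, constructive interference in reflection requires 2 n t = m λ.
Minimum nonzero at m = 1: t = λ / (2 n) = 663 / (2 × 1.504) = 220 nm.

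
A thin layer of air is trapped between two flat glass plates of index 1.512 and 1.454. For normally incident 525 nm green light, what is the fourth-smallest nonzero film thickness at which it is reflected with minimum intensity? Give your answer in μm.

At the upper boundary (n = 1.512 to n = 1.0) the reflected ray undergoes no phase shift.
Bottom surface (1.0 → 1.454): reflection off a higher-index medium gives a half-wave phase shift.
The two reflections differ by half a wavelength.
For weak reflection here: 2 n t = m λ.
The fourth-smallest nonzero thickness corresponds to m = 4: t = m λ / (2 n) = 4.00 × 525 / (2 × 1.0) = 1050 nm.

1.05 μm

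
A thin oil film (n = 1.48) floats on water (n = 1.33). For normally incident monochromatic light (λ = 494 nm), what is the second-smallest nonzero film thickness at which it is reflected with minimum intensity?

334 nm

Ray reflecting at the top interface goes from n = 1.0 toward n = 1.48: a half-wave phase shift.
Ray reflecting at the bottom interface goes from n = 1.48 toward n = 1.33: no phase shift.
The two reflections differ by half a wavelength.
So the condition for destructive reflection is 2 n t = m λ.
The second-smallest nonzero thickness corresponds to m = 2: t = m λ / (2 n) = 2.00 × 494 / (2 × 1.48) = 334 nm.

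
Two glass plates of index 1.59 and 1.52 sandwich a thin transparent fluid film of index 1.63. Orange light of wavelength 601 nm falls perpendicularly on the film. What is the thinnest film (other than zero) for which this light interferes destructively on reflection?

184 nm

Top surface (1.59 → 1.63): reflection off a higher-index medium gives a half-wave phase shift.
Bottom surface (1.63 → 1.52): reflection off a lower-index medium gives no phase shift.
Net: one phase inversion between the two reflected rays.
So the condition for destructive reflection is 2 n t = m λ.
Minimum nonzero at m = 1: t = λ / (2 n) = 601 / (2 × 1.63) = 184 nm.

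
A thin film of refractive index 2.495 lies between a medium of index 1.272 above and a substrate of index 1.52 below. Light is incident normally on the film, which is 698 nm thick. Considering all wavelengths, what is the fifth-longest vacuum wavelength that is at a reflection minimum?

697 nm

Ray reflecting at the top interface goes from n = 1.272 toward n = 2.495: a half-wave phase shift.
At the lower boundary (n = 2.495 to n = 1.52) the reflected ray undergoes no phase shift.
The two reflections differ by half a wavelength.
For dark reflection here: 2 n t = m λ.
λ = 2 n t / m. The fifth-longest wavelength is m = 5: λ = 2 × 2.495 × 698 / 5.00 = 697 nm.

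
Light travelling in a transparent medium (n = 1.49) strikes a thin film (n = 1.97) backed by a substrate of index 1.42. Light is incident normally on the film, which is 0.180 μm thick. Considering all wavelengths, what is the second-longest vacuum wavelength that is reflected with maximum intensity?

473 nm

Top surface (1.49 → 1.97): reflection off a higher-index medium gives a half-wave phase shift.
Ray reflecting at the bottom interface goes from n = 1.97 toward n = 1.42: no phase shift.
The two reflections differ by half a wavelength.
With one net inversion, constructive interference in reflection requires 2 n t = (m + ½) λ.
λ = 2 n t / (m + ½). The second-longest wavelength is m = 1: λ = 2 × 1.97 × 180 / 1.50 = 473 nm.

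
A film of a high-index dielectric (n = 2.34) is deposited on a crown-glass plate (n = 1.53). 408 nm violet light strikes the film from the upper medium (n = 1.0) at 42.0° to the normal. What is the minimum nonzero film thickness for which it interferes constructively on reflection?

45.5 nm

At the upper boundary (n = 1.0 to n = 2.34) the reflected ray undergoes a half-wave phase shift.
Ray reflecting at the bottom interface goes from n = 2.34 toward n = 1.53: no phase shift.
Exactly one π shift → a net half-wave offset.
With one net inversion, constructive interference in reflection requires 2 n t cos θ_r = (m + ½) λ.
Snell's law: 1.0 sin 42.0° = 2.34 sin θ_r → sin θ_r = 0.286, cos θ_r = 0.958.
Minimum at m = 0: t = λ / (4 n cos θ_r) = 408 / (4 × 2.34 × 0.958) = 45.5 nm.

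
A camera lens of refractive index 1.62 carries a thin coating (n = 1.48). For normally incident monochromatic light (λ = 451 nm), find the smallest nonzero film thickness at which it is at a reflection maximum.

Top surface (1.0 → 1.48): reflection off a higher-index medium gives a half-wave phase shift.
Bottom surface (1.48 → 1.62): reflection off a higher-index medium gives a half-wave phase shift.
Zero or two π shifts → no net half-wave offset.
For bright reflection here: 2 n t = m λ.
Minimum nonzero at m = 1: t = λ / (2 n) = 451 / (2 × 1.48) = 152 nm.

152 nm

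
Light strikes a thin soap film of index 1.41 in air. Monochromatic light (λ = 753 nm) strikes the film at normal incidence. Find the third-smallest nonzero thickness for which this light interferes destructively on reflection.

Ray reflecting at the top interface goes from n = 1.0 toward n = 1.41: a half-wave phase shift.
At the lower boundary (n = 1.41 to n = 1.0) the reflected ray undergoes no phase shift.
The two reflections differ by half a wavelength.
With one net inversion, destructive interference in reflection requires 2 n t = m λ.
The third-smallest nonzero thickness corresponds to m = 3: t = m λ / (2 n) = 3.00 × 753 / (2 × 1.41) = 801 nm.

801 nm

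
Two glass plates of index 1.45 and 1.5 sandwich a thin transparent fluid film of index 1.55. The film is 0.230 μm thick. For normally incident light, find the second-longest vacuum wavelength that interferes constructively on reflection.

475 nm

Ray reflecting at the top interface goes from n = 1.45 toward n = 1.55: a half-wave phase shift.
Bottom surface (1.55 → 1.5): reflection off a lower-index medium gives no phase shift.
Net: one phase inversion between the two reflected rays.
So the condition for constructive reflection is 2 n t = (m + ½) λ.
λ = 2 n t / (m + ½). The second-longest wavelength is m = 1: λ = 2 × 1.55 × 230 / 1.50 = 475 nm.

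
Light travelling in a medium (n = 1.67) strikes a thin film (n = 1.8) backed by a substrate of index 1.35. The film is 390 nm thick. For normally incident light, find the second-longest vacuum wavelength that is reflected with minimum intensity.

Ray reflecting at the top interface goes from n = 1.67 toward n = 1.8: a half-wave phase shift.
Ray reflecting at the bottom interface goes from n = 1.8 toward n = 1.35: no phase shift.
The two reflections differ by half a wavelength.
For minimum reflection here: 2 n t = m λ.
λ = 2 n t / m. The second-longest wavelength is m = 2: λ = 2 × 1.8 × 390 / 2.00 = 702 nm.

702 nm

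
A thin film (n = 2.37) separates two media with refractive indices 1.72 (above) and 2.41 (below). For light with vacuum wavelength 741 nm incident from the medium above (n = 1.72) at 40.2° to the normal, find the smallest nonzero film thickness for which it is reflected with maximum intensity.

Top surface (1.72 → 2.37): reflection off a higher-index medium gives a half-wave phase shift.
At the lower boundary (n = 2.37 to n = 2.41) the reflected ray undergoes a half-wave phase shift.
Zero or two π shifts → no net half-wave offset.
With no net inversion, constructive interference in reflection requires 2 n t cos θ_r = m λ.
Snell's law: 1.72 sin 40.2° = 2.37 sin θ_r → sin θ_r = 0.468, cos θ_r = 0.883.
Minimum nonzero at m = 1: t = λ / (2 n cos θ_r) = 741 / (2 × 2.37 × 0.883) = 177 nm.

177 nm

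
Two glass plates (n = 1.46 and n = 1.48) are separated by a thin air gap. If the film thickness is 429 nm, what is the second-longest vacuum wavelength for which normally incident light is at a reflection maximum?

Ray reflecting at the top interface goes from n = 1.46 toward n = 1.0: no phase shift.
Bottom surface (1.0 → 1.48): reflection off a higher-index medium gives a half-wave phase shift.
Net: one phase inversion between the two reflected rays.
So the condition for constructive reflection is 2 n t = (m + ½) λ.
λ = 2 n t / (m + ½). The second-longest wavelength is m = 1: λ = 2 × 1.0 × 429 / 1.50 = 572 nm.

572 nm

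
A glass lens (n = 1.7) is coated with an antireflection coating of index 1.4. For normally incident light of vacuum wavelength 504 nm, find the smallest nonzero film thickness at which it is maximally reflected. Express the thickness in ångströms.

1800 Å

Top surface (1.0 → 1.4): reflection off a higher-index medium gives a half-wave phase shift.
Bottom surface (1.4 → 1.7): reflection off a higher-index medium gives a half-wave phase shift.
Net: no relative phase inversion (both shifts match).
With no net inversion, constructive interference in reflection requires 2 n t = m λ.
Minimum nonzero at m = 1: t = λ / (2 n) = 504 / (2 × 1.4) = 180 nm.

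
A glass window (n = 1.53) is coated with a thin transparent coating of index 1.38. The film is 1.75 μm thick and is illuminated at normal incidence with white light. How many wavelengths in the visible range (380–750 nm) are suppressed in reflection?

7

At the upper boundary (n = 1.0 to n = 1.38) the reflected ray undergoes a half-wave phase shift.
Bottom surface (1.38 → 1.53): reflection off a higher-index medium gives a half-wave phase shift.
The two reflections carry the same phase change, so no net offset.
For weak reflection here: 2 n t = (m + ½) λ.
λ = 2 n t / (m + ½) = 4830 / (m + ½) nm.
m=5: 878 nm (IR); m=6: 743 nm (visible); m=7: 644 nm (visible); m=8: 568 nm (visible); m=9: 508 nm (visible); m=10: 460 nm (visible); m=11: 420 nm (visible); m=12: 386 nm (visible); m=13: 358 nm (UV).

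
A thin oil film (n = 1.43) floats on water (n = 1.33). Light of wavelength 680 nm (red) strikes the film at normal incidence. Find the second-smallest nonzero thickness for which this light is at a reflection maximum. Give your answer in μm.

0.357 μm

Top surface (1.0 → 1.43): reflection off a higher-index medium gives a half-wave phase shift.
At the lower boundary (n = 1.43 to n = 1.33) the reflected ray undergoes no phase shift.
Net: one phase inversion between the two reflected rays.
With one net inversion, constructive interference in reflection requires 2 n t = (m + ½) λ.
The second-smallest nonzero thickness corresponds to m = 1: t = (m + ½) λ / (2 n) = 1.50 × 680 / (2 × 1.43) = 357 nm.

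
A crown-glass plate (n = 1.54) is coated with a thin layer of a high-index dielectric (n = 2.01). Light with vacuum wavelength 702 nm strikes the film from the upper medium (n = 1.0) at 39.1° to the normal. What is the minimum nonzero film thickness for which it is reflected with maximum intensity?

92.0 nm

At the upper boundary (n = 1.0 to n = 2.01) the reflected ray undergoes a half-wave phase shift.
Bottom surface (2.01 → 1.54): reflection off a lower-index medium gives no phase shift.
Net: one phase inversion between the two reflected rays.
With one net inversion, constructive interference in reflection requires 2 n t cos θ_r = (m + ½) λ.
Snell's law: 1.0 sin 39.1° = 2.01 sin θ_r → sin θ_r = 0.314, cos θ_r = 0.949.
Minimum at m = 0: t = λ / (4 n cos θ_r) = 702 / (4 × 2.01 × 0.949) = 92.0 nm.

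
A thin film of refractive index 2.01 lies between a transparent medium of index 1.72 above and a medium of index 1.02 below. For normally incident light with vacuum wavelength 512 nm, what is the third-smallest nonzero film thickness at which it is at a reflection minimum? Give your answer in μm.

0.382 μm

Ray reflecting at the top interface goes from n = 1.72 toward n = 2.01: a half-wave phase shift.
At the lower boundary (n = 2.01 to n = 1.02) the reflected ray undergoes no phase shift.
The two reflections differ by half a wavelength.
For dark reflection here: 2 n t = m λ.
The third-smallest nonzero thickness corresponds to m = 3: t = m λ / (2 n) = 3.00 × 512 / (2 × 2.01) = 382 nm.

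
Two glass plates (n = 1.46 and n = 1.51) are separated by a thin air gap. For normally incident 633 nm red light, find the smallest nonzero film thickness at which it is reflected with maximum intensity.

158 nm

At the upper boundary (n = 1.46 to n = 1.0) the reflected ray undergoes no phase shift.
Ray reflecting at the bottom interface goes from n = 1.0 toward n = 1.51: a half-wave phase shift.
Net: one phase inversion between the two reflected rays.
With one net inversion, constructive interference in reflection requires 2 n t = (m + ½) λ.
Minimum at m = 0: t = λ / (4 n) = 633 / (4 × 1.0) = 158 nm.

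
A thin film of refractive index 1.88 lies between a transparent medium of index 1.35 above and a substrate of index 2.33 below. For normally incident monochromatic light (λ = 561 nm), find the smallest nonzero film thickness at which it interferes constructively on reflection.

Ray reflecting at the top interface goes from n = 1.35 toward n = 1.88: a half-wave phase shift.
At the lower boundary (n = 1.88 to n = 2.33) the reflected ray undergoes a half-wave phase shift.
Net: no relative phase inversion (both shifts match).
With no net inversion, constructive interference in reflection requires 2 n t = m λ.
Minimum nonzero at m = 1: t = λ / (2 n) = 561 / (2 × 1.88) = 149 nm.

149 nm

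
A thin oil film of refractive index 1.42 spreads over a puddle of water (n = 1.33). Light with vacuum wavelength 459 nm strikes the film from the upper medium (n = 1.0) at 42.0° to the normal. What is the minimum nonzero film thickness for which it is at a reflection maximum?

Top surface (1.0 → 1.42): reflection off a higher-index medium gives a half-wave phase shift.
Bottom surface (1.42 → 1.33): reflection off a lower-index medium gives no phase shift.
Exactly one π shift → a net half-wave offset.
So the condition for constructive reflection is 2 n t cos θ_r = (m + ½) λ.
Snell's law: 1.0 sin 42.0° = 1.42 sin θ_r → sin θ_r = 0.471, cos θ_r = 0.882.
Minimum at m = 0: t = λ / (4 n cos θ_r) = 459 / (4 × 1.42 × 0.882) = 91.6 nm.

91.6 nm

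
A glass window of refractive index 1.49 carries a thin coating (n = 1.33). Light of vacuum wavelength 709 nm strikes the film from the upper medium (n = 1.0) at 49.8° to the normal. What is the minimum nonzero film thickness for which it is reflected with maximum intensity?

326 nm

Top surface (1.0 → 1.33): reflection off a higher-index medium gives a half-wave phase shift.
Ray reflecting at the bottom interface goes from n = 1.33 toward n = 1.49: a half-wave phase shift.
The two reflections carry the same phase change, so no net offset.
For bright reflection here: 2 n t cos θ_r = m λ.
Snell's law: 1.0 sin 49.8° = 1.33 sin θ_r → sin θ_r = 0.574, cos θ_r = 0.819.
Minimum nonzero at m = 1: t = λ / (2 n cos θ_r) = 709 / (2 × 1.33 × 0.819) = 326 nm.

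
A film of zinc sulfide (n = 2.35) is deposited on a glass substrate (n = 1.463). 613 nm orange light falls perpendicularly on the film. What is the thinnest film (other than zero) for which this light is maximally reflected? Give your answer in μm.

0.0652 μm

Top surface (1.0 → 2.35): reflection off a higher-index medium gives a half-wave phase shift.
Ray reflecting at the bottom interface goes from n = 2.35 toward n = 1.463: no phase shift.
Net: one phase inversion between the two reflected rays.
So the condition for constructive reflection is 2 n t = (m + ½) λ.
Minimum at m = 0: t = λ / (4 n) = 613 / (4 × 2.35) = 65.2 nm.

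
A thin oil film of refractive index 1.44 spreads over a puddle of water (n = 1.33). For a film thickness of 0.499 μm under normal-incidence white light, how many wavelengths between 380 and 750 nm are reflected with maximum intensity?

Ray reflecting at the top interface goes from n = 1.0 toward n = 1.44: a half-wave phase shift.
Bottom surface (1.44 → 1.33): reflection off a lower-index medium gives no phase shift.
The two reflections differ by half a wavelength.
For maximum reflection here: 2 n t = (m + ½) λ.
λ = 2 n t / (m + ½) = 1437 / (m + ½) nm.
m=1: 958 nm (IR); m=2: 575 nm (visible); m=3: 411 nm (visible); m=4: 319 nm (UV).

2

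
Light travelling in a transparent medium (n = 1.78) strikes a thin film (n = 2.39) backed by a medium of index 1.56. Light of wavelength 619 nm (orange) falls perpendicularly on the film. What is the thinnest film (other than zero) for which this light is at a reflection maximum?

64.7 nm

Top surface (1.78 → 2.39): reflection off a higher-index medium gives a half-wave phase shift.
Ray reflecting at the bottom interface goes from n = 2.39 toward n = 1.56: no phase shift.
The two reflections differ by half a wavelength.
With one net inversion, constructive interference in reflection requires 2 n t = (m + ½) λ.
Minimum at m = 0: t = λ / (4 n) = 619 / (4 × 2.39) = 64.7 nm.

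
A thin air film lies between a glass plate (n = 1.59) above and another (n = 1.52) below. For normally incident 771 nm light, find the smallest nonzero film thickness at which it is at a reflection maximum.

Top surface (1.59 → 1.0): reflection off a lower-index medium gives no phase shift.
Bottom surface (1.0 → 1.52): reflection off a higher-index medium gives a half-wave phase shift.
Net: one phase inversion between the two reflected rays.
So the condition for constructive reflection is 2 n t = (m + ½) λ.
Minimum at m = 0: t = λ / (4 n) = 771 / (4 × 1.0) = 193 nm.

193 nm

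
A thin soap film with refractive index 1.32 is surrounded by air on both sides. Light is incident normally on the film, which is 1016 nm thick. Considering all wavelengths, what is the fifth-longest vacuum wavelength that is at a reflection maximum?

596 nm

Ray reflecting at the top interface goes from n = 1.0 toward n = 1.32: a half-wave phase shift.
Ray reflecting at the bottom interface goes from n = 1.32 toward n = 1.0: no phase shift.
The two reflections differ by half a wavelength.
With one net inversion, constructive interference in reflection requires 2 n t = (m + ½) λ.
λ = 2 n t / (m + ½). The fifth-longest wavelength is m = 4: λ = 2 × 1.32 × 1016 / 4.50 = 596 nm.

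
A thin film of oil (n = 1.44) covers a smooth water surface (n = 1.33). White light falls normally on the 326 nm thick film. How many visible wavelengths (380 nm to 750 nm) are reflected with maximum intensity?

At the upper boundary (n = 1.0 to n = 1.44) the reflected ray undergoes a half-wave phase shift.
Bottom surface (1.44 → 1.33): reflection off a lower-index medium gives no phase shift.
The two reflections differ by half a wavelength.
For strong reflection here: 2 n t = (m + ½) λ.
λ = 2 n t / (m + ½) = 939 / (m + ½) nm.
m=0: 1878 nm (IR); m=1: 626 nm (visible); m=2: 376 nm (UV).

1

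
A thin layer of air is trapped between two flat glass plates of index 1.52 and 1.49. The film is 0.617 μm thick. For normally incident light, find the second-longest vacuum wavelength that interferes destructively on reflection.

617 nm

Ray reflecting at the top interface goes from n = 1.52 toward n = 1.0: no phase shift.
Bottom surface (1.0 → 1.49): reflection off a higher-index medium gives a half-wave phase shift.
Exactly one π shift → a net half-wave offset.
So the condition for destructive reflection is 2 n t = m λ.
λ = 2 n t / m. The second-longest wavelength is m = 2: λ = 2 × 1.0 × 617 / 2.00 = 617 nm.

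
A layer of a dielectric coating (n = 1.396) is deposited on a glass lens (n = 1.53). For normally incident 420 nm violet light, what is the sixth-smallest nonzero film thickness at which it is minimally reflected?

827 nm

At the upper boundary (n = 1.0 to n = 1.396) the reflected ray undergoes a half-wave phase shift.
Bottom surface (1.396 → 1.53): reflection off a higher-index medium gives a half-wave phase shift.
Net: no relative phase inversion (both shifts match).
So the condition for destructive reflection is 2 n t = (m + ½) λ.
The sixth-smallest nonzero thickness corresponds to m = 5: t = (m + ½) λ / (2 n) = 5.50 × 420 / (2 × 1.396) = 827 nm.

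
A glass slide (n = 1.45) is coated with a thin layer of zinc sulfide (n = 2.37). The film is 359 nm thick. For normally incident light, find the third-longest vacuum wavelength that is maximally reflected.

Ray reflecting at the top interface goes from n = 1.0 toward n = 2.37: a half-wave phase shift.
At the lower boundary (n = 2.37 to n = 1.45) the reflected ray undergoes no phase shift.
Net: one phase inversion between the two reflected rays.
For strong reflection here: 2 n t = (m + ½) λ.
λ = 2 n t / (m + ½). The third-longest wavelength is m = 2: λ = 2 × 2.37 × 359 / 2.50 = 681 nm.

681 nm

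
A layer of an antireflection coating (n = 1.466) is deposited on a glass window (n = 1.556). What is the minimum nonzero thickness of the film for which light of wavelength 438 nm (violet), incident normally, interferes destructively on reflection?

74.7 nm

Ray reflecting at the top interface goes from n = 1.0 toward n = 1.466: a half-wave phase shift.
Bottom surface (1.466 → 1.556): reflection off a higher-index medium gives a half-wave phase shift.
Net: no relative phase inversion (both shifts match).
For minimum reflection here: 2 n t = (m + ½) λ.
Minimum at m = 0: t = λ / (4 n) = 438 / (4 × 1.466) = 74.7 nm.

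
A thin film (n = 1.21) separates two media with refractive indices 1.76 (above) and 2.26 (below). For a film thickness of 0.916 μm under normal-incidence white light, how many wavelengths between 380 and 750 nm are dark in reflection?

Top surface (1.76 → 1.21): reflection off a lower-index medium gives no phase shift.
Ray reflecting at the bottom interface goes from n = 1.21 toward n = 2.26: a half-wave phase shift.
Exactly one π shift → a net half-wave offset.
With one net inversion, destructive interference in reflection requires 2 n t = m λ.
λ = 2 n t / m = 2217 / m nm.
m=2: 1108 nm (IR); m=3: 739 nm (visible); m=4: 554 nm (visible); m=5: 443 nm (visible); m=6: 369 nm (UV).

3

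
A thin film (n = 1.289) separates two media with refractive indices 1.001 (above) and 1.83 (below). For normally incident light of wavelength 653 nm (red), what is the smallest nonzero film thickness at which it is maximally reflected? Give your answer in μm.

0.253 μm

Ray reflecting at the top interface goes from n = 1.001 toward n = 1.289: a half-wave phase shift.
Bottom surface (1.289 → 1.83): reflection off a higher-index medium gives a half-wave phase shift.
The two reflections carry the same phase change, so no net offset.
With no net inversion, constructive interference in reflection requires 2 n t = m λ.
The smallest nonzero thickness corresponds to m = 1: t = m λ / (2 n) = 1.00 × 653 / (2 × 1.289) = 253 nm.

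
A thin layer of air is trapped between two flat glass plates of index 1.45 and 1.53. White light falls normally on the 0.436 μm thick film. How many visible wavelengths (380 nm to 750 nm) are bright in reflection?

1

Ray reflecting at the top interface goes from n = 1.45 toward n = 1.0: no phase shift.
Ray reflecting at the bottom interface goes from n = 1.0 toward n = 1.53: a half-wave phase shift.
Exactly one π shift → a net half-wave offset.
With one net inversion, constructive interference in reflection requires 2 n t = (m + ½) λ.
λ = 2 n t / (m + ½) = 872 / (m + ½) nm.
m=0: 1744 nm (IR); m=1: 581 nm (visible); m=2: 349 nm (UV).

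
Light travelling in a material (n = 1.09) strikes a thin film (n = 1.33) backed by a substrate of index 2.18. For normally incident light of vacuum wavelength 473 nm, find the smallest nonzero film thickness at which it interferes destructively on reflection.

Top surface (1.09 → 1.33): reflection off a higher-index medium gives a half-wave phase shift.
Bottom surface (1.33 → 2.18): reflection off a higher-index medium gives a half-wave phase shift.
Zero or two π shifts → no net half-wave offset.
With no net inversion, destructive interference in reflection requires 2 n t = (m + ½) λ.
Minimum at m = 0: t = λ / (4 n) = 473 / (4 × 1.33) = 88.9 nm.

88.9 nm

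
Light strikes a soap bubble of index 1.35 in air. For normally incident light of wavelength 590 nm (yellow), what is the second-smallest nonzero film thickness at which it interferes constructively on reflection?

328 nm

At the upper boundary (n = 1.0 to n = 1.35) the reflected ray undergoes a half-wave phase shift.
Bottom surface (1.35 → 1.0): reflection off a lower-index medium gives no phase shift.
Exactly one π shift → a net half-wave offset.
With one net inversion, constructive interference in reflection requires 2 n t = (m + ½) λ.
The second-smallest nonzero thickness corresponds to m = 1: t = (m + ½) λ / (2 n) = 1.50 × 590 / (2 × 1.35) = 328 nm.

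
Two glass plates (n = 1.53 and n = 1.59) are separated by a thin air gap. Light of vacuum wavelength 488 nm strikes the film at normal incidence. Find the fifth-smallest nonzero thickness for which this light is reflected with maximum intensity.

1098 nm

Ray reflecting at the top interface goes from n = 1.53 toward n = 1.0: no phase shift.
Bottom surface (1.0 → 1.59): reflection off a higher-index medium gives a half-wave phase shift.
Exactly one π shift → a net half-wave offset.
For strong reflection here: 2 n t = (m + ½) λ.
The fifth-smallest nonzero thickness corresponds to m = 4: t = (m + ½) λ / (2 n) = 4.50 × 488 / (2 × 1.0) = 1098 nm.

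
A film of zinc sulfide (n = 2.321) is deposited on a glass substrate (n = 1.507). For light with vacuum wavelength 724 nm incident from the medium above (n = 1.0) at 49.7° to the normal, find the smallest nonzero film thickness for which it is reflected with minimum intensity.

165 nm

Ray reflecting at the top interface goes from n = 1.0 toward n = 2.321: a half-wave phase shift.
Ray reflecting at the bottom interface goes from n = 2.321 toward n = 1.507: no phase shift.
Net: one phase inversion between the two reflected rays.
With one net inversion, destructive interference in reflection requires 2 n t cos θ_r = m λ.
Snell's law: 1.0 sin 49.7° = 2.321 sin θ_r → sin θ_r = 0.329, cos θ_r = 0.944.
Minimum nonzero at m = 1: t = λ / (2 n cos θ_r) = 724 / (2 × 2.321 × 0.944) = 165 nm.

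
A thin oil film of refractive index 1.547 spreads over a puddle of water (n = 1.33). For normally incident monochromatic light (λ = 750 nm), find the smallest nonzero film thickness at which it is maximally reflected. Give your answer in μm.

0.121 μm

Top surface (1.0 → 1.547): reflection off a higher-index medium gives a half-wave phase shift.
Ray reflecting at the bottom interface goes from n = 1.547 toward n = 1.33: no phase shift.
Exactly one π shift → a net half-wave offset.
So the condition for constructive reflection is 2 n t = (m + ½) λ.
Minimum at m = 0: t = λ / (4 n) = 750 / (4 × 1.547) = 121 nm.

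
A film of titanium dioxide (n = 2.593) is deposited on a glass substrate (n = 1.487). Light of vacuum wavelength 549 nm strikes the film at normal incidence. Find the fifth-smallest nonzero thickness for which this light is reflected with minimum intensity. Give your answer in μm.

At the upper boundary (n = 1.0 to n = 2.593) the reflected ray undergoes a half-wave phase shift.
Ray reflecting at the bottom interface goes from n = 2.593 toward n = 1.487: no phase shift.
Net: one phase inversion between the two reflected rays.
So the condition for destructive reflection is 2 n t = m λ.
The fifth-smallest nonzero thickness corresponds to m = 5: t = m λ / (2 n) = 5.00 × 549 / (2 × 2.593) = 529 nm.

0.529 μm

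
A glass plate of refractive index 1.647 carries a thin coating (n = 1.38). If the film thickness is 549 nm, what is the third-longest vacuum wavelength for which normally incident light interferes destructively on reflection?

At the upper boundary (n = 1.0 to n = 1.38) the reflected ray undergoes a half-wave phase shift.
At the lower boundary (n = 1.38 to n = 1.647) the reflected ray undergoes a half-wave phase shift.
Net: no relative phase inversion (both shifts match).
For dark reflection here: 2 n t = (m + ½) λ.
λ = 2 n t / (m + ½). The third-longest wavelength is m = 2: λ = 2 × 1.38 × 549 / 2.50 = 606 nm.

606 nm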